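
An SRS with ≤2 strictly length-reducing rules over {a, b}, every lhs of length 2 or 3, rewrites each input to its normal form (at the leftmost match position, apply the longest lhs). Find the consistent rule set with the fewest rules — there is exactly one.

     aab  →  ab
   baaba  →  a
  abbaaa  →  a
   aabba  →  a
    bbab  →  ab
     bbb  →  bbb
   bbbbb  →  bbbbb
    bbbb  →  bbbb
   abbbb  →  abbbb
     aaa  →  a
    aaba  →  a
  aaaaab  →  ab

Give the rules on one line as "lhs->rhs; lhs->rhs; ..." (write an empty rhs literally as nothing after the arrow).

aa->a; ba->a

  | aab => ab
  | baaba => aaba => aba => aa => a
  | abbaaa => abaaa => aaaa => aaa => aa => a
  | aabba => abba => aba => aa => a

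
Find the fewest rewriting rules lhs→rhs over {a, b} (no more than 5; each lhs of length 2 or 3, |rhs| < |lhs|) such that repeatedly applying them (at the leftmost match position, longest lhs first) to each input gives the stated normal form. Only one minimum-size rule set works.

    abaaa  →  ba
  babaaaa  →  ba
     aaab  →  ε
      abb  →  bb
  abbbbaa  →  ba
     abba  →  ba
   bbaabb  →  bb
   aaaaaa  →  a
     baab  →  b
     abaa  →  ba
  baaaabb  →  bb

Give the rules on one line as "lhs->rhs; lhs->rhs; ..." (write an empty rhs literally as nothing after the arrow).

  | abaaa => baaa => baa => ba
  | babaaaa => bbaaaa => baaaa => baaa => baa => ba
  | aaab => aab => ε
  | abb => bb

aa->a; aab->; ab->b; bba->ba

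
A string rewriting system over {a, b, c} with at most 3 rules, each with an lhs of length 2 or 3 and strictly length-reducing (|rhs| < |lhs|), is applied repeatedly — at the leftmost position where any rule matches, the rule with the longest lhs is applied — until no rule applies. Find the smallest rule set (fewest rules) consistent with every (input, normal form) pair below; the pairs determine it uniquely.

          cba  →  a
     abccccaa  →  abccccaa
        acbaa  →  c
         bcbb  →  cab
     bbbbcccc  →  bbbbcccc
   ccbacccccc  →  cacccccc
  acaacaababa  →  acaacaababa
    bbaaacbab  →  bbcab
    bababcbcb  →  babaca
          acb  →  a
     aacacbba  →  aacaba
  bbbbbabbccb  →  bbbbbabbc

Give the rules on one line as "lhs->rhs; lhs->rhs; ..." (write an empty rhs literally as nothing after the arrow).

  | cba => a
  | abccccaa
  | acbaa => aaa => c
  | bcbb => cab

aaa->c; bcb->ca; cb->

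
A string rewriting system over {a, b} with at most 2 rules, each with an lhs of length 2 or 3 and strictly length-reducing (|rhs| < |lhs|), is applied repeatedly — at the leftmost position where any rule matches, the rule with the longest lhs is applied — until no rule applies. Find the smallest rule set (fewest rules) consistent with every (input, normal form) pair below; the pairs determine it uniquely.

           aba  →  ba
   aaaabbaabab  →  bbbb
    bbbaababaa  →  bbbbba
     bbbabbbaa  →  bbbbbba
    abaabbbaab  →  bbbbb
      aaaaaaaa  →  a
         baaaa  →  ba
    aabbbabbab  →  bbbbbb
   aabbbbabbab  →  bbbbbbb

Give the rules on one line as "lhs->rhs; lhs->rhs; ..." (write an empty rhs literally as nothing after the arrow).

  | aba => ba
  | aaaabbaabab => aaabbaabab => aabbaabab => abbaabab => bbaabab => bbabab => bbbab => bbbb
  | bbbaababaa => bbbababaa => bbbbabaa => bbbbbaa => bbbbba
  | bbbabbbaa => bbbbbbaa => bbbbbba

aa->a; ab->b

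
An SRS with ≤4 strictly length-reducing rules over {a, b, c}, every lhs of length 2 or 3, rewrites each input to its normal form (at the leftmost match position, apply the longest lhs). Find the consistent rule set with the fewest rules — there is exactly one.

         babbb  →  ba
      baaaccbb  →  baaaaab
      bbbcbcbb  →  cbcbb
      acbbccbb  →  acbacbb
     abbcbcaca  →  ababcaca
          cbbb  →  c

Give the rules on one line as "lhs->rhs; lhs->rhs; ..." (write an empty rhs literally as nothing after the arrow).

bbb->; bbc->ba; ccb->aa

  | babbb => ba
  | baaaccbb => baaaaab
  | bbbcbcbb => cbcbb
  | acbbccbb => acbacbb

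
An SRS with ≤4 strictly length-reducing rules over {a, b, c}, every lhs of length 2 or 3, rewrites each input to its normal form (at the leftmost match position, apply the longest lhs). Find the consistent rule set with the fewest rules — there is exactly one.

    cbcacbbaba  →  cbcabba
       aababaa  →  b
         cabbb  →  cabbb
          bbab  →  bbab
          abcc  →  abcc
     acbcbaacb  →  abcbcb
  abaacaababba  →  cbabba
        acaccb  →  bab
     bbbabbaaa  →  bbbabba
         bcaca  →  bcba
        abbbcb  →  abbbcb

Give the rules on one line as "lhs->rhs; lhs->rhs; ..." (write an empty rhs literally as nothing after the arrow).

  | cbcacbbaba => cbcabbaba => cbcabba
  | aababaa => babaa => baa => b
  | cabbb
  | bbab

aa->; aba->a; ac->a; aca->ba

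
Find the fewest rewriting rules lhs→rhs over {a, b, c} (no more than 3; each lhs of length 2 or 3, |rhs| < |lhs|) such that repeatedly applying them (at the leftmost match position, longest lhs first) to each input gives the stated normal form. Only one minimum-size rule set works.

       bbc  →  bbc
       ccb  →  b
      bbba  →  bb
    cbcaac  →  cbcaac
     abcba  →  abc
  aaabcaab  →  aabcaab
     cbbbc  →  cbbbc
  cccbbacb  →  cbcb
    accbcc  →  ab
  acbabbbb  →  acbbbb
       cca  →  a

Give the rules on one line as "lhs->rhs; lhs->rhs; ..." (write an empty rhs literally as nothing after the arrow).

aaa->aa; ba->; cc->

  | bbc
  | ccb => b
  | bbba => bb
  | cbcaac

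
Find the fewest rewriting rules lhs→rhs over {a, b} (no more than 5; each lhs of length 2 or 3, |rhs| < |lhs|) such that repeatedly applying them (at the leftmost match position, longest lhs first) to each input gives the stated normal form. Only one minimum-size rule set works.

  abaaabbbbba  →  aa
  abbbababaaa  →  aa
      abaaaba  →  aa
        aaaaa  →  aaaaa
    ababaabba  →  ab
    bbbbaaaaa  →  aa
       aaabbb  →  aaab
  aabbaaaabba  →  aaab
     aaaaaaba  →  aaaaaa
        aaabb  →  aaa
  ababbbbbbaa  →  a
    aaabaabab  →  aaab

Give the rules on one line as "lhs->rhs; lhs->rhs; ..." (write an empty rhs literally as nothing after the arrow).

ba->; baa->; bb->; bba->b

  | abaaabbbbba => aabbbbba => aabbba => aaba => aa
  | abbbababaaa => abababaaa => ababaaa => abaaa => aa
  | abaaaba => aaba => aa
  | aaaaa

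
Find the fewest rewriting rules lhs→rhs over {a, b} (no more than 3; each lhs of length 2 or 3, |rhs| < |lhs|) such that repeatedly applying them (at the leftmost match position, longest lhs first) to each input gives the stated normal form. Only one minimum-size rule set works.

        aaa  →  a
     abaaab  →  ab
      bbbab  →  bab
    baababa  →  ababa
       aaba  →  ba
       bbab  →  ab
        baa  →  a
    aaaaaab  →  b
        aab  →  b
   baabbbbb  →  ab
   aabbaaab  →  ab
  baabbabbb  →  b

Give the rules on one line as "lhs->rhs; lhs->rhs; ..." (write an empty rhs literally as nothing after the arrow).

  | aaa => a
  | abaaab => aaab => ab
  | bbbab => bab
  | baababa => ababa

aa->; baa->a; bb->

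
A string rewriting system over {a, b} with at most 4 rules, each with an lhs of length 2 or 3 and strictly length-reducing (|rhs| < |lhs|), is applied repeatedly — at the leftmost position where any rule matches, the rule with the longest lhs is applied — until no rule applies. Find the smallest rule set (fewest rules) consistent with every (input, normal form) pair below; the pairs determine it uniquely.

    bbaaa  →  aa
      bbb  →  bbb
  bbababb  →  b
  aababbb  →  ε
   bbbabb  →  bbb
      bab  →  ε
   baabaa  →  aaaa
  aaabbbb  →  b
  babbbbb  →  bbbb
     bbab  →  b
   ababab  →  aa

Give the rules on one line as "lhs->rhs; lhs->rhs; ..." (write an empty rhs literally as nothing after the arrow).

ab->; aba->aa; ba->a; bba->

  | bbaaa => aa
  | bbb
  | bbababb => babb => abb => b
  | aababbb => aaabbb => aabb => ab => ε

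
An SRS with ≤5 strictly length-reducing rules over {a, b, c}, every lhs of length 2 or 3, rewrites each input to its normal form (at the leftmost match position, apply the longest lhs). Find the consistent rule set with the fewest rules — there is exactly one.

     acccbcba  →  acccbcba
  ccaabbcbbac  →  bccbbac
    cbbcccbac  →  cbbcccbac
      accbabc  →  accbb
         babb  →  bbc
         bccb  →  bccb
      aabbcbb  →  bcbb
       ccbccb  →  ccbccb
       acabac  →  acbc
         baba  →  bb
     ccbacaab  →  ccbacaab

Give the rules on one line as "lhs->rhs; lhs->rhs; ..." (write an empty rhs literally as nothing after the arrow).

  | acccbcba
  | ccaabbcbbac => abbcbbac => bccbbac
  | cbbcccbac
  | accbabc => accbb

aba->b; abb->bc; abc->b; cca->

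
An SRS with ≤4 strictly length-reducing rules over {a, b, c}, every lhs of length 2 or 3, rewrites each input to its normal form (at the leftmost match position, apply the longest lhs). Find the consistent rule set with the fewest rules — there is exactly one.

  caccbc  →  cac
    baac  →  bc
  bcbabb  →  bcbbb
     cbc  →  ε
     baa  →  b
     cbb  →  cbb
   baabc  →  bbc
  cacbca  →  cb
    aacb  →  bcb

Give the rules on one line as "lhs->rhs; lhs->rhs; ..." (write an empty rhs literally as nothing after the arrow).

  | caccbc => cac
  | baac => bac => bc
  | bcbabb => bcbbb
  | cbc => ε

aa->b; ba->b; cbc->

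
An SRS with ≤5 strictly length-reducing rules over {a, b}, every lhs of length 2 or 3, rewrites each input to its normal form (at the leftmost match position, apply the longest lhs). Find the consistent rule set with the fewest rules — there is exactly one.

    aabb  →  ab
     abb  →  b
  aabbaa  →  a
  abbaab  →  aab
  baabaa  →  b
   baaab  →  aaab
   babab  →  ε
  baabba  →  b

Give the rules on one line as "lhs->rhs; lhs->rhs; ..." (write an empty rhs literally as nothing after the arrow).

  | aabb => ab
  | abb => b
  | aabbaa => abaa => ba => a
  | abbaab => baab => aab

aba->b; abb->b; ba->a; bb->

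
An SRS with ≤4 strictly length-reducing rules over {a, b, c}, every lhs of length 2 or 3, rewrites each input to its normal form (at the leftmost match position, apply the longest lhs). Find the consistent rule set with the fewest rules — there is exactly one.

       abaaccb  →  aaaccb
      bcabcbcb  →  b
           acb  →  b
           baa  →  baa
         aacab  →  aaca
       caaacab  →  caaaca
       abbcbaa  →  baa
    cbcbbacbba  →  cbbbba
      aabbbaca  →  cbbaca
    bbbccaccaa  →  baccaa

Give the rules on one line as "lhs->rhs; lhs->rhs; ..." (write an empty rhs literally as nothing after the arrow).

  | abaaccb => aaaccb
  | bcabcbcb => abcbcb => acbcb => bcb => b
  | acb => b
  | baa

aab->c; ab->a; acb->b; bc->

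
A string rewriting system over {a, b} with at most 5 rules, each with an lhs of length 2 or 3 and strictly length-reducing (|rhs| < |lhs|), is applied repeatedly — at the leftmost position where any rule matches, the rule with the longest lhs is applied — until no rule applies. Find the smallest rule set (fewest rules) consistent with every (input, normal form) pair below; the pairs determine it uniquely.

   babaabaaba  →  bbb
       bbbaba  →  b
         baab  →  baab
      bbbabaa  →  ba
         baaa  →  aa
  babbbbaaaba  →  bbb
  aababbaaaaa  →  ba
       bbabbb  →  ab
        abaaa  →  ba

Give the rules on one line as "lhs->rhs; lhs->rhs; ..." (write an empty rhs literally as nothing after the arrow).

  | babaabaaba => bbbabaaba => baabaaba => babbaba => baba => bbb
  | bbbaba => baaba => babb => b
  | baab
  | bbbabaa => baabaa => babba => ba

aaa->ba; aba->bb; abb->; bba->aa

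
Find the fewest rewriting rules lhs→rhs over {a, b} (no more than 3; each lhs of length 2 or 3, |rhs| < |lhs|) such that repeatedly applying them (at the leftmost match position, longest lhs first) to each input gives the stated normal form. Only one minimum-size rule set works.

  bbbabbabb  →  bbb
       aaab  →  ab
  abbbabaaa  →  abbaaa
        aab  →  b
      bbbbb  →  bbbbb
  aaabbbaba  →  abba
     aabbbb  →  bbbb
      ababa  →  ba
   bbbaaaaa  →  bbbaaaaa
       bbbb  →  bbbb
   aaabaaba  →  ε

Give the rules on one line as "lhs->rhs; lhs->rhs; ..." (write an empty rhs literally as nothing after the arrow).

aab->b; aba->; bab->

  | bbbabbabb => bbbabb => bbb
  | aaab => ab
  | abbbabaaa => abbaaa
  | aab => b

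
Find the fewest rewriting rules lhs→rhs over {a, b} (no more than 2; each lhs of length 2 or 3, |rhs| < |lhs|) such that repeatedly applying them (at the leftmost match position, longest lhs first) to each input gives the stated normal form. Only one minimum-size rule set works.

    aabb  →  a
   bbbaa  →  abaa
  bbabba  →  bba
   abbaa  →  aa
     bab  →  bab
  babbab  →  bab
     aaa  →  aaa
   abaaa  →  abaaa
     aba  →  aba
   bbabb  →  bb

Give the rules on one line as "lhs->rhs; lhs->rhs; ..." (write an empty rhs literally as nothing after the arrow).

  | aabb => a
  | bbbaa => abaa
  | bbabba => bba
  | abbaa => aa

abb->; bbb->ab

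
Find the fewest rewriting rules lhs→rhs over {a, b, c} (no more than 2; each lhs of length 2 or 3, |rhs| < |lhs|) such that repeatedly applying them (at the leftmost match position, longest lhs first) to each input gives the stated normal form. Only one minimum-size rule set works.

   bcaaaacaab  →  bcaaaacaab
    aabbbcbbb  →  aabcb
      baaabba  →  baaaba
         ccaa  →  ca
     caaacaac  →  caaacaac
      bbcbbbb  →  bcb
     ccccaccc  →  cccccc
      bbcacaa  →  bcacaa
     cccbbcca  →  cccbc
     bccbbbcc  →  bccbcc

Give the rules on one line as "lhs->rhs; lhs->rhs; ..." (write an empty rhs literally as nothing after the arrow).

bb->b; cca->c

  | bcaaaacaab
  | aabbbcbbb => aabbcbbb => aabcbbb => aabcbb => aabcb
  | baaabba => baaaba
  | ccaa => ca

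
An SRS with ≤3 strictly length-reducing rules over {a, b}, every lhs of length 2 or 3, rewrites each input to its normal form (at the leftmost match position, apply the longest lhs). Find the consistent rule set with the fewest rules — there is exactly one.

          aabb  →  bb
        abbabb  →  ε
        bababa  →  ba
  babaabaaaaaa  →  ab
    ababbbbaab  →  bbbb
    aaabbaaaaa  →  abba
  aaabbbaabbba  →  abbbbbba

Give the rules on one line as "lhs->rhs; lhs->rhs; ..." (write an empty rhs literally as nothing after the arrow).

aa->; bab->a

  | aabb => bb
  | abbabb => abab => aa => ε
  | bababa => aaba => ba
  | babaabaaaaaa => aaabaaaaaa => abaaaaaa => abaaaa => abaa => ab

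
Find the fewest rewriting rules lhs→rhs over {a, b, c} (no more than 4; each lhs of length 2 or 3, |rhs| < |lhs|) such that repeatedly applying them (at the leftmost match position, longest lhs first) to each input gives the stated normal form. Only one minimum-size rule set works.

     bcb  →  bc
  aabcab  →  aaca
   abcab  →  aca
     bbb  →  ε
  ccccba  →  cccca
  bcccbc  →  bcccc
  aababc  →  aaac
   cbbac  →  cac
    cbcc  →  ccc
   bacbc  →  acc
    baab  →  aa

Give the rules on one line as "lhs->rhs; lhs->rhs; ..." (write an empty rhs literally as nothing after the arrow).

ab->a; ba->a; bbb->; cb->c

  | bcb => bc
  | aabcab => aacab => aaca
  | abcab => acab => aca
  | bbb => ε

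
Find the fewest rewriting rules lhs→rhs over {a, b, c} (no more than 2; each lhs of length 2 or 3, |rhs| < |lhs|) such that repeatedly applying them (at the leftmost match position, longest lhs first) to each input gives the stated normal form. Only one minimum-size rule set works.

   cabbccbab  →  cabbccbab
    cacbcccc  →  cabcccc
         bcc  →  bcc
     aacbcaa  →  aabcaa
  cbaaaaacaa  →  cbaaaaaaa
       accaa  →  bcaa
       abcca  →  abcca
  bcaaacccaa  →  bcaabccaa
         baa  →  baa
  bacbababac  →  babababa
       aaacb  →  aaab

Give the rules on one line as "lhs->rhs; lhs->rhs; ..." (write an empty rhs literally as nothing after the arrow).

  | cabbccbab
  | cacbcccc => cabcccc
  | bcc
  | aacbcaa => aabcaa

ac->a; acc->bc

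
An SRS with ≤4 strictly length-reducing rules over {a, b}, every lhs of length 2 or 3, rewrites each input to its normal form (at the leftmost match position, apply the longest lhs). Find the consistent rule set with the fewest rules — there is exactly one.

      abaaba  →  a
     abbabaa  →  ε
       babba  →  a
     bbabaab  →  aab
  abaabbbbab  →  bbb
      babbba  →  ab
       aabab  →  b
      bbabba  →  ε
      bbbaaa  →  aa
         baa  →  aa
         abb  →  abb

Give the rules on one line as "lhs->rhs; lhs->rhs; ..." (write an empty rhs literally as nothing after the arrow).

aaa->; ba->a; bba->

  | abaaba => aaaba => ba => a
  | abbabaa => abaa => aaa => ε
  | babba => abba => a
  | bbabaab => baab => aab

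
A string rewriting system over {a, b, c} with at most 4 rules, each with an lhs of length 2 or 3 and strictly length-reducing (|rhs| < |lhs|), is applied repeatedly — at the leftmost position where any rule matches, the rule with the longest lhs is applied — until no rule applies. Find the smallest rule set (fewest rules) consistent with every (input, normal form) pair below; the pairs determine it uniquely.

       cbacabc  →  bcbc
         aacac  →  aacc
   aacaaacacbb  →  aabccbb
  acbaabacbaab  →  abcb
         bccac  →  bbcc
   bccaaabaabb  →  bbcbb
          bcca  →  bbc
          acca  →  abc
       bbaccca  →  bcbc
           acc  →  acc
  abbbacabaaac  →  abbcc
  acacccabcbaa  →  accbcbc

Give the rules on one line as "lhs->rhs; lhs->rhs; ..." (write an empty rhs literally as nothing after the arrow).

ba->; ca->c; cca->bc

  | cbacabc => ccabc => bcbc
  | aacac => aacc
  | aacaaacacbb => aacaacacbb => aacacacbb => aaccacbb => aabccbb
  | acbaabacbaab => acabacbaab => acbacbaab => accbaab => accab => abcb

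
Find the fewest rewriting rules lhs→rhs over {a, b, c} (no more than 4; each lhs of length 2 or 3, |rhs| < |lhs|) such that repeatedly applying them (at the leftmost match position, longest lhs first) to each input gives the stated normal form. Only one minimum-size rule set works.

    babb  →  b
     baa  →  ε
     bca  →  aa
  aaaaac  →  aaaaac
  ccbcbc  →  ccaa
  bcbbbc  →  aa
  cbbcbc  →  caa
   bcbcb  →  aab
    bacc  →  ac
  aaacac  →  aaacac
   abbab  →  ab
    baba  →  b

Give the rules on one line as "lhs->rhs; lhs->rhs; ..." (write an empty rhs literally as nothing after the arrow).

ba->b; baa->; bb->b; bc->a

  | babb => bbb => bb => b
  | baa => ε
  | bca => aa
  | aaaaac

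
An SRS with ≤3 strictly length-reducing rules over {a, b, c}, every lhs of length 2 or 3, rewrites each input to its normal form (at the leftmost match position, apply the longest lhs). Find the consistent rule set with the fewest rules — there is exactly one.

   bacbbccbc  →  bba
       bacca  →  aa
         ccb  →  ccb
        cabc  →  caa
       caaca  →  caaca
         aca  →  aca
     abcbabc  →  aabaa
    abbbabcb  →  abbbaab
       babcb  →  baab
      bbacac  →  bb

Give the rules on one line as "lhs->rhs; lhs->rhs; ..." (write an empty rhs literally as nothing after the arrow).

bac->b; bc->a

  | bacbbccbc => bbbccbc => bbacbc => bbbc => bba
  | bacca => bca => aa
  | ccb
  | cabc => caa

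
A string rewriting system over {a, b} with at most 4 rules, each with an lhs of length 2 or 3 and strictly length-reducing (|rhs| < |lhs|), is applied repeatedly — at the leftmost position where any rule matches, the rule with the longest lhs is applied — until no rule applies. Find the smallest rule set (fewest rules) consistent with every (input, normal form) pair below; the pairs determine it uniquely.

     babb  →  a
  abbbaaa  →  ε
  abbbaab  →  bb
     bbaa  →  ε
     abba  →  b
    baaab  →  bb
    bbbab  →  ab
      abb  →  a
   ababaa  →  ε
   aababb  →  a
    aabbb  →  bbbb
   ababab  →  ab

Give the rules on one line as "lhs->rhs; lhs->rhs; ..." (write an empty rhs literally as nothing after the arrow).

aa->b; abb->a; ba->; bab->ab

  | babb => abb => a
  | abbbaaa => abaaa => aaa => ba => ε
  | abbbaab => abaab => aab => bb
  | bbaa => ba => ε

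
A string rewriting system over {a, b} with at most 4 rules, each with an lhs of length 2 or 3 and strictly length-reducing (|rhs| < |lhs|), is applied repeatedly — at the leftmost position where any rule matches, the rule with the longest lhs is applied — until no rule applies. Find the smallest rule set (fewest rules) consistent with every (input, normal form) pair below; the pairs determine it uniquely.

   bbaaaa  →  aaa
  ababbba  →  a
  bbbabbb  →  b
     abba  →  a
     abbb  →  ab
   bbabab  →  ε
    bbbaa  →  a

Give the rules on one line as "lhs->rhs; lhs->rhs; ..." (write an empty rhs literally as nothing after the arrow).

  | bbaaaa => aaa
  | ababbba => abba => a
  | bbbabbb => bbabbb => bbb => bb => b
  | abba => a

bab->; bb->b; bba->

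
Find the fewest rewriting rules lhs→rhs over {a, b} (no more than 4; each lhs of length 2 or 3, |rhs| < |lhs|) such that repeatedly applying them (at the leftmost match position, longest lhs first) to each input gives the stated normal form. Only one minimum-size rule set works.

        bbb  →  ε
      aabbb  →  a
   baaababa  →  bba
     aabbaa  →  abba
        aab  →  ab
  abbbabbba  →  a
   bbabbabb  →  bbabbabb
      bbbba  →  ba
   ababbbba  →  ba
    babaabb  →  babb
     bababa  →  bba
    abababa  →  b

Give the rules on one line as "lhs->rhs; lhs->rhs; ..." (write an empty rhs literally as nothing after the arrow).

  | bbb => ε
  | aabbb => abbb => a
  | baaababa => baababa => bababa => bba
  | aabbaa => abbaa => abba

aa->a; aba->; bbb->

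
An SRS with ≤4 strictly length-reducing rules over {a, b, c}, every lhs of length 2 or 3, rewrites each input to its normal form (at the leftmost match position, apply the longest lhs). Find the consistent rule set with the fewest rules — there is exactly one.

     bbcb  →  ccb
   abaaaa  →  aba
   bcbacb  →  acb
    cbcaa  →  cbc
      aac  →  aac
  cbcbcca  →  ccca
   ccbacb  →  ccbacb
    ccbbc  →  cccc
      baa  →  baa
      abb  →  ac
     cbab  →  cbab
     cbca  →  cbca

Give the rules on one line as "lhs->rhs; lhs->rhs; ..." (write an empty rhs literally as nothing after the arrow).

aaa->; bb->c; bcb->; caa->c

  | bbcb => ccb
  | abaaaa => aba
  | bcbacb => acb
  | cbcaa => cbc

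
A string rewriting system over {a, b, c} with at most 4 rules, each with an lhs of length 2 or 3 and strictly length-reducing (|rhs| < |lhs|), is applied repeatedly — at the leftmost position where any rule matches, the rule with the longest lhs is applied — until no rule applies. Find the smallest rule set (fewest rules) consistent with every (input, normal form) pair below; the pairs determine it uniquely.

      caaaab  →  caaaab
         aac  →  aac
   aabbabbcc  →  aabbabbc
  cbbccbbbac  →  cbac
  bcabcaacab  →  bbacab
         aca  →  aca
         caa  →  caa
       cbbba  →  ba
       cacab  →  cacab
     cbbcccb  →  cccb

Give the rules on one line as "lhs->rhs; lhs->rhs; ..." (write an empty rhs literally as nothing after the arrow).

  | caaaab
  | aac
  | aabbabbcc => aabbabbc
  | cbbccbbbac => ccbbbac => cbac

bca->b; bcc->bc; cbb->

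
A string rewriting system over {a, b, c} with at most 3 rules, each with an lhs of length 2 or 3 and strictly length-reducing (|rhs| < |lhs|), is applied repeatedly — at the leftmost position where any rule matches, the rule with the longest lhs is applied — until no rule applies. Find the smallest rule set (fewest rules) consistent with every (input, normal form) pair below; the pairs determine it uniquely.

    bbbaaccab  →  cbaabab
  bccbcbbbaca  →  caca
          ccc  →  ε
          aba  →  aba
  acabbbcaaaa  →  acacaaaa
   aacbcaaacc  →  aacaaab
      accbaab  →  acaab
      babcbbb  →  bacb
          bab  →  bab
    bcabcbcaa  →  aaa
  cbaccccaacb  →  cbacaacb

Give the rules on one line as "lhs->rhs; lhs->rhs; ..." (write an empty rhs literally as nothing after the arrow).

  | bbbaaccab => cbaaccab => cbaabab
  | bccbcbbbaca => cbcbbbaca => cbbbaca => ccbaca => bbaca => caca
  | ccc => bc => ε
  | aba

bb->c; bc->; cc->b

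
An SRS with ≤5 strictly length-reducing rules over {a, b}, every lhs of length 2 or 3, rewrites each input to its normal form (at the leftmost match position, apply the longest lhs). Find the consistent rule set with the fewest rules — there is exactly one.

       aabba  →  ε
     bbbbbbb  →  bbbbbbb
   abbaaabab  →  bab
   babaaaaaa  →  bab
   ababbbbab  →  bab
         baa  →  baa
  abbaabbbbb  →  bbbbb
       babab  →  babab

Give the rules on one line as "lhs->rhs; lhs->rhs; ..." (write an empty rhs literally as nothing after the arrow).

aaa->; aab->b; abb->; bba->

  | aabba => bba => ε
  | bbbbbbb
  | abbaaabab => aaabab => bab
  | babaaaaaa => babaaa => bab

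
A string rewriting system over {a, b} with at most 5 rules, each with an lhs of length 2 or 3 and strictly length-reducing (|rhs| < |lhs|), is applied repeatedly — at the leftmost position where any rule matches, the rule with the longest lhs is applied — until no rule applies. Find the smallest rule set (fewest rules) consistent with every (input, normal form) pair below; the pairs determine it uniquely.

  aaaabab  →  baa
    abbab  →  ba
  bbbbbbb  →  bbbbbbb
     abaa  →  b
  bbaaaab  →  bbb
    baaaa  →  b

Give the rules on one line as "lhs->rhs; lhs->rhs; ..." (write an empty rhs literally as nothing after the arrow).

aaa->b; ab->a; abb->b; bba->b

  | aaaabab => babab => baab => baa
  | abbab => bab => ba
  | bbbbbbb
  | abaa => aaa => b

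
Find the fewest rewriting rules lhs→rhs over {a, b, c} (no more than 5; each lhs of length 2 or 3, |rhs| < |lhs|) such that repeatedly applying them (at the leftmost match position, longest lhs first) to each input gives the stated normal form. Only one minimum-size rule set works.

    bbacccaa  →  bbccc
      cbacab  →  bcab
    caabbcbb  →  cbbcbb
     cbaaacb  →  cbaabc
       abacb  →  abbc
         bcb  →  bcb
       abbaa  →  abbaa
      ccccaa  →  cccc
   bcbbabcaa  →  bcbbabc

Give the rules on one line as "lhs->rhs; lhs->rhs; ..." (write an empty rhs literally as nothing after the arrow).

ac->c; acb->bc; caa->c; cbc->bc

  | bbacccaa => bbcccaa => bbccc
  | cbacab => cbcab => bcab
  | caabbcbb => cbbcbb
  | cbaaacb => cbaabc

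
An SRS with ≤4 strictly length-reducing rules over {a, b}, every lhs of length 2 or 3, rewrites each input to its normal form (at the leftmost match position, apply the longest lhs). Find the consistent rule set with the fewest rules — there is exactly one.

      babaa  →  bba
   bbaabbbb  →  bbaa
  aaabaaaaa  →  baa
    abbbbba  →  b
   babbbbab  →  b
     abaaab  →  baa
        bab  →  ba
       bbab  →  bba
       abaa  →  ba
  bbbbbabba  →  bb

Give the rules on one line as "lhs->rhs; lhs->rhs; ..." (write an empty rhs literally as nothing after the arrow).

ab->a; aba->b; bbb->b

  | babaa => bba
  | bbaabbbb => bbaabbb => bbaabb => bbaab => bbaa
  | aaabaaaaa => aabaaaa => abaaa => baa
  | abbbbba => abbbba => abbba => abba => aba => b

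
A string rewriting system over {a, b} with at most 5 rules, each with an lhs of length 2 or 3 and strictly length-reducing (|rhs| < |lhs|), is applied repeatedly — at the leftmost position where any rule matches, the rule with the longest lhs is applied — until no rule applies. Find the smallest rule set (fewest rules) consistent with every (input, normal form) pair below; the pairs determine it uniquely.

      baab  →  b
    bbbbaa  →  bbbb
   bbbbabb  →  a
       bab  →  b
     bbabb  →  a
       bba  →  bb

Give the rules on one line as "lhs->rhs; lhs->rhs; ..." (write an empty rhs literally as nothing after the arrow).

  | baab => bab => ab => b
  | bbbbaa => bbbba => bbbb
  | bbbbabb => bbbabb => bbabb => babb => abb => a
  | bab => ab => b

ab->b; abb->a; ba->b; bab->ab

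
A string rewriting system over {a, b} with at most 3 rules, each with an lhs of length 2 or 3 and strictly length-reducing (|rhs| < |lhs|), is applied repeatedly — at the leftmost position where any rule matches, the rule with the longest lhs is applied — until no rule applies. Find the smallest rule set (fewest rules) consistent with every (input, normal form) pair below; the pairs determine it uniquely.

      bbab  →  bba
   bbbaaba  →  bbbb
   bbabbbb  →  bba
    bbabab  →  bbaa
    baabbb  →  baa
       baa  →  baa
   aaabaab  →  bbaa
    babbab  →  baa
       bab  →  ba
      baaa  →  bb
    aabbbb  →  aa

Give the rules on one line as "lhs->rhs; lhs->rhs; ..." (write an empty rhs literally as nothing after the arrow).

aaa->b; ab->a

  | bbab => bba
  | bbbaaba => bbbaaa => bbbb
  | bbabbbb => bbabbb => bbabb => bbab => bba
  | bbabab => bbaab => bbaa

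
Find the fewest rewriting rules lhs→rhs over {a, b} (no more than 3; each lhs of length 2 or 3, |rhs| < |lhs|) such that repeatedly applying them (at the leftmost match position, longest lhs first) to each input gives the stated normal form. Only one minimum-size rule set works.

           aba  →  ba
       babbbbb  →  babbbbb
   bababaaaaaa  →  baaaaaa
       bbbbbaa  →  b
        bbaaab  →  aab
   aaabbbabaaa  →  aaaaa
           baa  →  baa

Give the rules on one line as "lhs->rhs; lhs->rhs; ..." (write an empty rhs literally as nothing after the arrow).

  | aba => ba
  | babbbbb
  | bababaaaaaa => bbabaaaaaa => baaaaaa
  | bbbbbaa => bbba => b

aba->ba; bba->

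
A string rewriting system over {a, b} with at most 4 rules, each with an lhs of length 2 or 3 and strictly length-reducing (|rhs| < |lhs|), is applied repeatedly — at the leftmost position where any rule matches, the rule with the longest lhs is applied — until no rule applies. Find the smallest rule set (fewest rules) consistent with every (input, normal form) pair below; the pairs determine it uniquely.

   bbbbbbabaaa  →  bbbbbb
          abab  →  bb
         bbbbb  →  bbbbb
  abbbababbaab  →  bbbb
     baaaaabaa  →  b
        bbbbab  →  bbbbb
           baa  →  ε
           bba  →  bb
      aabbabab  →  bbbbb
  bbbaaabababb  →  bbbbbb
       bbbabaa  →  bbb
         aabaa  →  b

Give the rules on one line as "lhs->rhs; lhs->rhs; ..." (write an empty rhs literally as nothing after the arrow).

aa->b; ab->a; ba->b; baa->

  | bbbbbbabaaa => bbbbbbbaaa => bbbbbba => bbbbbb
  | abab => aab => bb
  | bbbbb
  | abbbababbaab => abbababbaab => abababbaab => aababbaab => bbabbaab => bbbbaab => bbbb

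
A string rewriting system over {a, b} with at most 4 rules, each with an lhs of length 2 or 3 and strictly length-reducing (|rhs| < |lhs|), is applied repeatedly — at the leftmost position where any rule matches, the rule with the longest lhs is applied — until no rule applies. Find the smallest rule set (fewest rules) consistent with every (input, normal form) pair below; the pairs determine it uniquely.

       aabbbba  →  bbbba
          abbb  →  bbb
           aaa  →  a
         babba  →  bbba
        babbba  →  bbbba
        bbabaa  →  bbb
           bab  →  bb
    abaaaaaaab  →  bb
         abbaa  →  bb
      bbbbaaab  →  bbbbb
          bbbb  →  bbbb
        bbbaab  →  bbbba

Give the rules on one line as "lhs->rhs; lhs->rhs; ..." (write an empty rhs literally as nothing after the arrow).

  | aabbbba => babbba => bbbba
  | abbb => bbb
  | aaa => a
  | babba => bbba

aa->; aab->ba; ab->b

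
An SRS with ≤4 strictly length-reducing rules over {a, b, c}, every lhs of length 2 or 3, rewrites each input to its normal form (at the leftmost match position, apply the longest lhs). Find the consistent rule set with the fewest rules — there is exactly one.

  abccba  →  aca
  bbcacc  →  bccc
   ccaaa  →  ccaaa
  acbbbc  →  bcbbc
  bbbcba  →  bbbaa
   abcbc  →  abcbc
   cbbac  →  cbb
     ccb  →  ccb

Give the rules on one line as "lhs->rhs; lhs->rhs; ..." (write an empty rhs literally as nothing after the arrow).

  | abccba => abcaa => aca
  | bbcacc => bccc
  | ccaaa
  | acbbbc => bcbbc

acb->bc; bac->b; bca->c; cba->aa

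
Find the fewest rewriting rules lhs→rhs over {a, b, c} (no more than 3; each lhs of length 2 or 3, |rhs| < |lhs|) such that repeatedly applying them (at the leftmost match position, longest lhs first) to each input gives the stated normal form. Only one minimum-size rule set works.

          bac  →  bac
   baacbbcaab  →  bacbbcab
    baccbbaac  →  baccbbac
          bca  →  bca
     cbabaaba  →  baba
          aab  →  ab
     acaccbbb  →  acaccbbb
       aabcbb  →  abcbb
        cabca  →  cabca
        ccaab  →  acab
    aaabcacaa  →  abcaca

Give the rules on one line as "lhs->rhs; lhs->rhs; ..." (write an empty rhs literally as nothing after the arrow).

  | bac
  | baacbbcaab => bacbbcaab => bacbbcab
  | baccbbaac => baccbbac
  | bca

aa->a; cba->; cca->ac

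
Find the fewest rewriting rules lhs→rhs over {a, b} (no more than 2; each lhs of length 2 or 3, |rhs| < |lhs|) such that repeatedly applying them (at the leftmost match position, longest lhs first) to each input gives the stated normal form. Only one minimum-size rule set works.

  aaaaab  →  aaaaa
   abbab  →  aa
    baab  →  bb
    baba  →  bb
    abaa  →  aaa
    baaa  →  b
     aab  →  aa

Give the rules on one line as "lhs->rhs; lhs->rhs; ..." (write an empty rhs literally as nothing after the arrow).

ab->a; ba->b

  | aaaaab => aaaaa
  | abbab => abab => aab => aa
  | baab => bab => bb
  | baba => bba => bb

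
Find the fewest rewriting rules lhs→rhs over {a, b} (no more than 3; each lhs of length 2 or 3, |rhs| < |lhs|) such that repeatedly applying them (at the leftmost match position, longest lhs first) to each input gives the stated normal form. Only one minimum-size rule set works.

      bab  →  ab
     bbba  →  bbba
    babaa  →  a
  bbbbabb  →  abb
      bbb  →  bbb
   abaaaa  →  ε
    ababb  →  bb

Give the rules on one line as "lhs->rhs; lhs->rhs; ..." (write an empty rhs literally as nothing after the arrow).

  | bab => ab
  | bbba
  | babaa => abaa => a
  | bbbbabb => bbbabb => bbabb => babb => abb

aaa->; aba->; bab->ab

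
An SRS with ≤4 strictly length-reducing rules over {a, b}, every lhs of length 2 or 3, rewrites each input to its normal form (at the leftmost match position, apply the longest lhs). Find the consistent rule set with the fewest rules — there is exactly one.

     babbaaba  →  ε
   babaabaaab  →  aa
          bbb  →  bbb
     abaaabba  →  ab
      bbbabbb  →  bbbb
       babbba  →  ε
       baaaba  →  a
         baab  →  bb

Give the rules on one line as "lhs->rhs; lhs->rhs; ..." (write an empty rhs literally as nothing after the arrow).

  | babbaaba => baaba => bba => ε
  | babaabaaab => aabaaab => aabab => aa
  | bbb
  | abaaabba => ababba => aba => ab

ba->b; baa->b; bab->; bba->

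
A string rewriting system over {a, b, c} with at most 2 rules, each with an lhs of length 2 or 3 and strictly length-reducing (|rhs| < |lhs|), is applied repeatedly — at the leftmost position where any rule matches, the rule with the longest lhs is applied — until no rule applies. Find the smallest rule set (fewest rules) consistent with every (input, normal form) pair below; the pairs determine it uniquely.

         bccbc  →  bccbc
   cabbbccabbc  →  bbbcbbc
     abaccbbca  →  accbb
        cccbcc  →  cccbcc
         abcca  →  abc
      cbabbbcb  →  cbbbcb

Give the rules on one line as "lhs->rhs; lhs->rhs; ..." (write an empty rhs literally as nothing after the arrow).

  | bccbc
  | cabbbccabbc => bbbccabbc => bbbcbbc
  | abaccbbca => accbbca => accbb
  | cccbcc

ba->; ca->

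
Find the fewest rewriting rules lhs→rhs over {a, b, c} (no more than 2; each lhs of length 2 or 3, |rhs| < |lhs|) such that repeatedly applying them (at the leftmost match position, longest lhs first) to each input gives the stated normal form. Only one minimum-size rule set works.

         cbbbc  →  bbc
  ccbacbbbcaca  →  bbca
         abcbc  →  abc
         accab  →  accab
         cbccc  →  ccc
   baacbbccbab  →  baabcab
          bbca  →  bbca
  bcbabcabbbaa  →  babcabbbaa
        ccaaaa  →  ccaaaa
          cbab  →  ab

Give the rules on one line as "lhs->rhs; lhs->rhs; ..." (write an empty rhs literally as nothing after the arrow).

  | cbbbc => bbc
  | ccbacbbbcaca => cacbbbcaca => cbbbcaca => bbcaca => bbca
  | abcbc => abc
  | accab

cac->c; cb->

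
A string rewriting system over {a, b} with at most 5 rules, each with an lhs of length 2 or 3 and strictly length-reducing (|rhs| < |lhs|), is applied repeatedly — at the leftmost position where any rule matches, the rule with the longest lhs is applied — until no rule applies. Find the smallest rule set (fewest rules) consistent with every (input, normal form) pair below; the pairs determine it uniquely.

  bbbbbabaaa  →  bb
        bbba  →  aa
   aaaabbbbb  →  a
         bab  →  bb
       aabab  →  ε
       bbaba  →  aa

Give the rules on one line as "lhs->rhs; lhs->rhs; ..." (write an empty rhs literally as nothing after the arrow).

  | bbbbbabaaa => abbabaaa => babaaa => bbaaa => bbaa => bba => bb
  | bbba => aa
  | aaaabbbbb => aabbbb => bbb => a
  | bab => bb

aab->; ab->; ba->b; bbb->a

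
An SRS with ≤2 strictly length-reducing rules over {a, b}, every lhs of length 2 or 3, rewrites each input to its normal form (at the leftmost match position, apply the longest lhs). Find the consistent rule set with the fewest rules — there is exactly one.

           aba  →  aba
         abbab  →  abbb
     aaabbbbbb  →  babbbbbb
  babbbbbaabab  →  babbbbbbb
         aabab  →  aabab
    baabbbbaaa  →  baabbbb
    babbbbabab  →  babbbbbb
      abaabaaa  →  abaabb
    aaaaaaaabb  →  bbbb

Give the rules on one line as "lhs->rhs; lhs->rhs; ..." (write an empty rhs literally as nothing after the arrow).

  | aba
  | abbab => abbb
  | aaabbbbbb => babbbbbb
  | babbbbbaabab => babbbbbabab => babbbbbbab => babbbbbbb

aaa->ba; bba->bb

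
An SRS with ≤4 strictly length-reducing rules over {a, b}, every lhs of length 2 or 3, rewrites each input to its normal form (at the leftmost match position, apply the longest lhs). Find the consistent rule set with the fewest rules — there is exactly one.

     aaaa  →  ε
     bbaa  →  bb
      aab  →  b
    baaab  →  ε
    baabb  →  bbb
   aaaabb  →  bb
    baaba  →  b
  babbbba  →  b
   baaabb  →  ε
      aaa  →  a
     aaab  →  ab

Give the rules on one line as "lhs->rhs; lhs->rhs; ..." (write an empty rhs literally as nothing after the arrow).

aa->; ba->; baa->b; bab->ba

  | aaaa => aa => ε
  | bbaa => bb
  | aab => b
  | baaab => bab => ba => ε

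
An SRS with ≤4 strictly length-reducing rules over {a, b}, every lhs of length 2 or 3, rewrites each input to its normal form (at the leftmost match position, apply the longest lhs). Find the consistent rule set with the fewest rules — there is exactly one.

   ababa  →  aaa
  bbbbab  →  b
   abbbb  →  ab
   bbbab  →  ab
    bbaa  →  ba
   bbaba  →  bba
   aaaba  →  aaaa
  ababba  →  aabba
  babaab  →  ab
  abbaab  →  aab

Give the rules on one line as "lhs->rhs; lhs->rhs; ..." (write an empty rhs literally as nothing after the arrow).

  | ababa => aaba => aaa
  | bbbbab => bab => b
  | abbbb => ab
  | bbbab => ab

aba->aa; baa->a; bab->b; bbb->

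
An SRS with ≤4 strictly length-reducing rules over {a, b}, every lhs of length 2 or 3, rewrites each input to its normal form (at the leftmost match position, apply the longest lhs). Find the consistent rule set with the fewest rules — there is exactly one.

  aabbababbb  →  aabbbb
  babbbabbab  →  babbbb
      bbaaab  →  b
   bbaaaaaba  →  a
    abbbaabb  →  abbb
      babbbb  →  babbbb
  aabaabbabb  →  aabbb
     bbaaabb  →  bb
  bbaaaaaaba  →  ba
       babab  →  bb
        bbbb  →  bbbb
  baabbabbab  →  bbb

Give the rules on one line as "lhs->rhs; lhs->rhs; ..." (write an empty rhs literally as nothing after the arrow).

aaa->; aba->; baa->; bba->b

  | aabbababbb => aabbabbb => aabbbb
  | babbbabbab => babbbbab => babbbb
  | bbaaab => baab => b
  | bbaaaaaba => baaaaba => aaba => a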